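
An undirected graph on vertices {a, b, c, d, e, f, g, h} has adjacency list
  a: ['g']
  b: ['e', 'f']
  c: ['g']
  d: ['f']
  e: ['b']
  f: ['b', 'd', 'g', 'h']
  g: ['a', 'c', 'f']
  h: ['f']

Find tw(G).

A width-1 tree decomposition is:
Bags: B1 = {c, g}  B2 = {f, g}  B3 = {a, g}  B4 = {d, f}  B5 = {b, f}  B6 = {f, h}  B7 = {b, e}
Tree: B1–B2, B1–B3, B2–B4, B2–B5, B4–B6, B5–B7
Every bag has size at most 2, so the width is 2 − 1 = 1 and tw(G) ≤ 1. G has an edge, so its treewidth is at least 1. Hence tw(G) = 1 exactly.

1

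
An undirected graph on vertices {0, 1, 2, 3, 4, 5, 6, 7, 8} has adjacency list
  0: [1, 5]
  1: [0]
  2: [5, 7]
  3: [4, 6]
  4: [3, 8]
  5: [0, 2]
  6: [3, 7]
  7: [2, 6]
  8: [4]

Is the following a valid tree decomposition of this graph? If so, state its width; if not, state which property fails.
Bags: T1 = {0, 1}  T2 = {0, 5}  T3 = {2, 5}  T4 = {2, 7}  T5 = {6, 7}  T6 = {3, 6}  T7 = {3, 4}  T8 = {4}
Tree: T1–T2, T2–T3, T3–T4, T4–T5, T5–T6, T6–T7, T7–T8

A tree decomposition must satisfy three properties: every vertex lies in some bag; for every edge, both endpoints lie together in some bag; and for every vertex, the bags containing it form a connected subtree. Here vertex 8 appears in no bag, so the decomposition is invalid.

No — vertex 8 appears in no bag.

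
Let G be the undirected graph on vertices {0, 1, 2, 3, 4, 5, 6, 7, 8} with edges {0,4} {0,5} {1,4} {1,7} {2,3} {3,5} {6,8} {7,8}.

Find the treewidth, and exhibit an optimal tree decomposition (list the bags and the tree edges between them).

Treewidth 1.
One optimal decomposition is:
Bags: B1 = {2, 3}  B2 = {3, 5}  B3 = {0, 5}  B4 = {0, 4}  B5 = {1, 4}  B6 = {1, 7}  B7 = {7, 8}  B8 = {6, 8}
Tree: B1–B2, B2–B3, B3–B4, B4–B5, B5–B6, B6–B7, B7–B8

Every bag has size at most 2, so the width is 2 − 1 = 1 and tw(G) ≤ 1. Any graph with an edge has treewidth ≥ 1, and G has the edge 2–3. Hence tw(G) = 1 exactly.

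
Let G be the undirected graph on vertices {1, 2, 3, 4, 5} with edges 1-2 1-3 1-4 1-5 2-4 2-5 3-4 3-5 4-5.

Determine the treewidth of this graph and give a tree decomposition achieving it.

Treewidth 3.
Bags: B1 = {1, 2, 4, 5}  B2 = {1, 3, 4, 5}
Tree: B1–B2

Each bag holds 4 vertices, so the decomposition has width 3, which upper-bounds the treewidth. For the lower bound, the 4 vertices {1, 2, 4, 5} are pairwise adjacent, and any tree decomposition puts a clique entirely inside one bag — forcing width ≥ 3. Combining the bounds, tw(G) = 3.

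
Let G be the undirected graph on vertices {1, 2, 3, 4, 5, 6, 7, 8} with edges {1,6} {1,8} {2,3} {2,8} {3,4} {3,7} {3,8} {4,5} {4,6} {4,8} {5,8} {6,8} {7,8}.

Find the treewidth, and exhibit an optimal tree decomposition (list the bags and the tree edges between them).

Treewidth 2.
One such decomposition:
Bags: B1 = {3, 4, 8}  B2 = {3, 7, 8}  B3 = {4, 5, 8}  B4 = {4, 6, 8}  B5 = {1, 6, 8}  B6 = {2, 3, 8}
Tree: B1–B2, B1–B3, B1–B4, B4–B5, B2–B6

Each bag holds 3 vertices, so the decomposition has width 2, which upper-bounds the treewidth. On the other hand G contains the 3-clique {1, 6, 8}. A clique must lie in a single bag of any decomposition, so no decomposition can have width below 2. Combining the bounds, tw(G) = 2.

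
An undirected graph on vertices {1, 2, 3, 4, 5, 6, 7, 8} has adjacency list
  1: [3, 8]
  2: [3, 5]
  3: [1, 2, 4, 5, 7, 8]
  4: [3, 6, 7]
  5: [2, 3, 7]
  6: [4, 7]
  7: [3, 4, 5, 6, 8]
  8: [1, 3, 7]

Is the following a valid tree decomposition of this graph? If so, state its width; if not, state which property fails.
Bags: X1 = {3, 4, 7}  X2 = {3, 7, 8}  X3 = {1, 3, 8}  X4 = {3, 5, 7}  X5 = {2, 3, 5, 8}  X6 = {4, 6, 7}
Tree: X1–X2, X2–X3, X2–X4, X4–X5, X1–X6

No — bags containing vertex 8 are not connected in the tree.

A tree decomposition must satisfy three properties: every vertex lies in some bag; for every edge, both endpoints lie together in some bag; and for every vertex, the bags containing it form a connected subtree. Here bags containing vertex 8 are not connected in the tree, so the decomposition is invalid.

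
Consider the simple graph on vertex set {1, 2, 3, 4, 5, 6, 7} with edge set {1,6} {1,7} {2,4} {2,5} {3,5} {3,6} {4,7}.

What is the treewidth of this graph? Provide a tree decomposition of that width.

Treewidth 2.
One such decomposition:
Bags: B1 = {2, 4, 7}  B2 = {2, 5, 7}  B3 = {3, 5, 7}  B4 = {3, 6, 7}  B5 = {1, 6, 7}
Tree: B1–B2, B2–B3, B3–B4, B4–B5

Each bag holds 3 vertices, so the decomposition has width 2, which upper-bounds the treewidth. Since 7–4–2–5–3–6–1–7 is a cycle in G, G is not acyclic. Forests are exactly the graphs of treewidth ≤ 1, so tw(G) ≥ 2. Therefore the treewidth is 2.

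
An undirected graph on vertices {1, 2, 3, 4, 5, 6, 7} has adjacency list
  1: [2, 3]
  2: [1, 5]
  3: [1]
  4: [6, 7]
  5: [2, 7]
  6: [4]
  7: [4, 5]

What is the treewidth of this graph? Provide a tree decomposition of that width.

Treewidth 1.
One such decomposition:
Bags: B1 = {1, 3}  B2 = {1, 2}  B3 = {2, 5}  B4 = {5, 7}  B5 = {4, 7}  B6 = {4, 6}
Tree: B1–B2, B2–B3, B3–B4, B4–B5, B5–B6

Each bag holds 2 vertices, so the decomposition has width 1, which upper-bounds the treewidth. Since G has at least one edge (e.g. 3–1), it is not an edgeless graph, so tw(G) ≥ 1. Therefore the treewidth is 1.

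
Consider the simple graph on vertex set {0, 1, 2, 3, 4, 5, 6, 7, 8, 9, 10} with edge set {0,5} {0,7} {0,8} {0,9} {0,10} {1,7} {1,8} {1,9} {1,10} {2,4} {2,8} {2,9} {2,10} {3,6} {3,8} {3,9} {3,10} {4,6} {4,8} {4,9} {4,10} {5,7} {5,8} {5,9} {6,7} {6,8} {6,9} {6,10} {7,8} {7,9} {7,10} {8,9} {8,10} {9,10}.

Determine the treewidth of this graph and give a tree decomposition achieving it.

Treewidth 4.
One optimal decomposition is:
Bags: B1 = {0, 7, 8, 9, 10}  B2 = {0, 5, 7, 8, 9}  B3 = {6, 7, 8, 9, 10}  B4 = {4, 6, 8, 9, 10}  B5 = {1, 7, 8, 9, 10}  B6 = {2, 4, 8, 9, 10}  B7 = {3, 6, 8, 9, 10}
Tree: B1–B2, B1–B3, B3–B4, B3–B5, B4–B6, B3–B7

Every bag has size at most 5, so the width is 5 − 1 = 4 and tw(G) ≤ 4. On the other hand G contains the 5-clique {0, 7, 8, 9, 10}. A clique must lie in a single bag of any decomposition, so no decomposition can have width below 4. Combining the bounds, tw(G) = 4.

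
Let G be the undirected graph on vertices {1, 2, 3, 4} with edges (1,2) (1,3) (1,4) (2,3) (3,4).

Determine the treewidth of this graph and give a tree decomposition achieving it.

Treewidth 2.
Bags: B1 = {1, 3, 4}  B2 = {1, 2, 3}
Tree: B1–B2

Each bag holds 3 vertices, so the decomposition has width 2, which upper-bounds the treewidth. Conversely, {1, 2, 3} is a clique of size 3, and the vertices of any clique must share a bag in every tree decomposition; so some bag has ≥ 3 vertices and tw(G) ≥ 2. Combining the bounds, tw(G) = 2.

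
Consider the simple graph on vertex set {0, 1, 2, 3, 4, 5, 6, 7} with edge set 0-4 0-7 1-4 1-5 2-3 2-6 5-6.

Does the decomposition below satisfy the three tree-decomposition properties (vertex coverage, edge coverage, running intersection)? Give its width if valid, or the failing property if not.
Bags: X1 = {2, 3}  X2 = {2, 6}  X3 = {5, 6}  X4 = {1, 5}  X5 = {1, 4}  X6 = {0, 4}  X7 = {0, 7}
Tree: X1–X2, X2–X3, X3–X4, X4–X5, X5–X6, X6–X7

Yes; width 1.

Every vertex of G appears in some bag (union = {0, 1, 2, 3, 4, 5, 6, 7}); every edge is covered by a bag; and for each vertex v the set of bags containing v is connected in the bag tree. The decomposition is therefore valid. The largest bag has 2 vertices, so the width is 1.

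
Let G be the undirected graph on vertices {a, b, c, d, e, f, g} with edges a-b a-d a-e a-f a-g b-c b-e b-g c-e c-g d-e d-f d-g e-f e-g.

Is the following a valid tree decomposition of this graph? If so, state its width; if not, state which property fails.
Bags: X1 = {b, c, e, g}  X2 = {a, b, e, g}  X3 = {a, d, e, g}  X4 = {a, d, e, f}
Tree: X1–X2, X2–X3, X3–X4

Yes; width 3.

Every vertex of G appears in some bag (union = {a, b, c, d, e, f, g}); every edge is covered by a bag; and for each vertex v the set of bags containing v is connected in the bag tree. The decomposition is therefore valid. The largest bag has 4 vertices, so the width is 3.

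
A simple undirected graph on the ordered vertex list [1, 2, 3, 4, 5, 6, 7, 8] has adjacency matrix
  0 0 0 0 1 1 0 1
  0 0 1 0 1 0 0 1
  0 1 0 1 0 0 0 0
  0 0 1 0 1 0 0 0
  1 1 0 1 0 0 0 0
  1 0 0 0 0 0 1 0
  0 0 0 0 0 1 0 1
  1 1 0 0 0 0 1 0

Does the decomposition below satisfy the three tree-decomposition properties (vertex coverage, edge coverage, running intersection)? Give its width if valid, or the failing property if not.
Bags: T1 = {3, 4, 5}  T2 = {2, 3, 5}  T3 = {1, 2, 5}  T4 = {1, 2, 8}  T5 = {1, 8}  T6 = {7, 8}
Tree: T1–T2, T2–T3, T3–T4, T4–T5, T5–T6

A tree decomposition must satisfy three properties: every vertex lies in some bag; for every edge, both endpoints lie together in some bag; and for every vertex, the bags containing it form a connected subtree. Here vertex 6 appears in no bag, so the decomposition is invalid.

No — vertex 6 appears in no bag.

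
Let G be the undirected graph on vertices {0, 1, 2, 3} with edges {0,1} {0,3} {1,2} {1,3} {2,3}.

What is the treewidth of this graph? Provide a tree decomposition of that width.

Every bag has size at most 3, so the width is 3 − 1 = 2 and tw(G) ≤ 2. For the lower bound, the 3 vertices {0, 1, 3} are pairwise adjacent, and any tree decomposition puts a clique entirely inside one bag — forcing width ≥ 2. Combining the bounds, tw(G) = 2.

Treewidth 2.
Bags: B1 = {1, 2, 3}  B2 = {0, 1, 3}
Tree: B1–B2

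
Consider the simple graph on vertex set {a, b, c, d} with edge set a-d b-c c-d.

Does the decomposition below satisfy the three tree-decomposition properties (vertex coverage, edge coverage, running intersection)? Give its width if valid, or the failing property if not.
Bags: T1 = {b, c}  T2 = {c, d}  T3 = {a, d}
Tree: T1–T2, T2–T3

Yes; width 1.

Vertex coverage: the bags together contain {a, b, c, d}, the full vertex set. Edge coverage: each edge of G has both endpoints in at least one bag. Running intersection: for every vertex, the bags containing it form a connected subtree. All three properties hold, so this is a valid tree decomposition of width max|bag| − 1 = 1, and hence tw(G) ≤ 1.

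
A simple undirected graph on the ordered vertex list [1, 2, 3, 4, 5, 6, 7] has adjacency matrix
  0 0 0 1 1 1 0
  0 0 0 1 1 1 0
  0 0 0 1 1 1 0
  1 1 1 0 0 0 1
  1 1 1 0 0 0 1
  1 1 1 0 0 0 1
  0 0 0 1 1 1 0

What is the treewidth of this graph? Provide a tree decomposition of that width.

Treewidth 3.
One such decomposition:
Bags: B1 = {4, 5, 6, 7}  B2 = {3, 4, 5, 6}  B3 = {1, 4, 5, 6}  B4 = {2, 4, 5, 6}
Tree: B1–B2, B2–B3, B3–B4

The largest bag has 4 vertices, giving width 3; this decomposition certifies tw(G) ≤ 3. For the lower bound: the 4 vertex sets {5,7}, {3,6}, {4}, {1} are disjoint, each induces a connected subgraph, and every pair is joined by at least one edge of G. Contracting each set to a single vertex therefore yields K_{4} as a minor, and since treewidth is minor-monotone, tw(G) ≥ tw(K_{4}) = 3. The upper and lower bounds meet at 3, so that is the treewidth.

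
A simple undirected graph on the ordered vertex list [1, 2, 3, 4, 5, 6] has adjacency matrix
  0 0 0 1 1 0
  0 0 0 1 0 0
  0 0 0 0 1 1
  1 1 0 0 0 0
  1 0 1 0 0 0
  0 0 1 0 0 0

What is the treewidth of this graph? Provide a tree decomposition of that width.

Treewidth 1.
Bags: B1 = {3, 6}  B2 = {3, 5}  B3 = {1, 5}  B4 = {1, 4}  B5 = {2, 4}
Tree: B1–B2, B2–B3, B3–B4, B4–B5

Each bag holds 2 vertices, so the decomposition has width 1, which upper-bounds the treewidth. Since G has at least one edge (e.g. 6–3), it is not an edgeless graph, so tw(G) ≥ 1. Therefore the treewidth is 1.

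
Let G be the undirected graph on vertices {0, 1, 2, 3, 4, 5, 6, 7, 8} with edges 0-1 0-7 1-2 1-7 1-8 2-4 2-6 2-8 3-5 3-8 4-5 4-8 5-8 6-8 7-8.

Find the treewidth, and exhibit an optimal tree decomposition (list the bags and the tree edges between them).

Treewidth 2.
One such decomposition:
Bags: B1 = {4, 5, 8}  B2 = {2, 4, 8}  B3 = {1, 2, 8}  B4 = {1, 7, 8}  B5 = {0, 1, 7}  B6 = {3, 5, 8}  B7 = {2, 6, 8}
Tree: B1–B2, B2–B3, B3–B4, B4–B5, B1–B6, B3–B7

Each bag holds 3 vertices, so the decomposition has width 2, which upper-bounds the treewidth. On the other hand G contains the 3-clique {0, 1, 7}. A clique must lie in a single bag of any decomposition, so no decomposition can have width below 2. The upper and lower bounds meet at 2, so that is the treewidth.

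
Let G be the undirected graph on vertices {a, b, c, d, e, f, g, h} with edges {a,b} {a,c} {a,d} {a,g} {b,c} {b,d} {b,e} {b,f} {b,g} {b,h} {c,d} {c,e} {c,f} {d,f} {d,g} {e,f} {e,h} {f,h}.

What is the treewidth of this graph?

3

A width-3 tree decomposition is:
Bags: B1 = {b, c, d, f}  B2 = {b, c, e, f}  B3 = {a, b, c, d}  B4 = {b, e, f, h}  B5 = {a, b, d, g}
Tree: B1–B2, B1–B3, B2–B4, B3–B5
Every bag has size at most 4, so the width is 4 − 1 = 3 and tw(G) ≤ 3. On the other hand G contains the 4-clique {a, b, d, g}. A clique must lie in a single bag of any decomposition, so no decomposition can have width below 3. Therefore the treewidth is 3.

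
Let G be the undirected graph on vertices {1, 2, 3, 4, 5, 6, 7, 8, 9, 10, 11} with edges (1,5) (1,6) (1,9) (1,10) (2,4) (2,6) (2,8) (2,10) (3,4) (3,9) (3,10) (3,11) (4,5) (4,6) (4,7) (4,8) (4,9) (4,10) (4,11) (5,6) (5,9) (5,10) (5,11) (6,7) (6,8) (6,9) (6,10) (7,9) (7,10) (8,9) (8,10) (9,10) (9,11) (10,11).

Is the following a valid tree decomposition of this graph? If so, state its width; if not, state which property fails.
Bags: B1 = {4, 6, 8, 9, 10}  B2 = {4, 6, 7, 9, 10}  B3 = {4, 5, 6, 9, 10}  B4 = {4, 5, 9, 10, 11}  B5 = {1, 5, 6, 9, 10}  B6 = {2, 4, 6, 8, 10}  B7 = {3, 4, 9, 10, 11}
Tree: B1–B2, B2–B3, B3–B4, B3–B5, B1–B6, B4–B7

Yes; width 4.

Checking the three conditions: (i) the bags cover all of {1, 2, 3, 4, 5, 6, 7, 8, 9, 10, 11}; (ii) for each edge, some bag contains both endpoints; (iii) the bags containing any fixed vertex form a subtree. All hold, so the decomposition is valid with width 5 − 1 = 4.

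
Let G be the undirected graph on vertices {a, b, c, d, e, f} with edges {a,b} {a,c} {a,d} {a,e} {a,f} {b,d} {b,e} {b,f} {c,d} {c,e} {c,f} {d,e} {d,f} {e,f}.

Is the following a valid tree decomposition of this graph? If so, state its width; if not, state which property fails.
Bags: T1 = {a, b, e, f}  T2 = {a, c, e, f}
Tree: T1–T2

A tree decomposition must satisfy three properties: every vertex lies in some bag; for every edge, both endpoints lie together in some bag; and for every vertex, the bags containing it form a connected subtree. Here vertex d appears in no bag, so the decomposition is invalid.

No — vertex d appears in no bag.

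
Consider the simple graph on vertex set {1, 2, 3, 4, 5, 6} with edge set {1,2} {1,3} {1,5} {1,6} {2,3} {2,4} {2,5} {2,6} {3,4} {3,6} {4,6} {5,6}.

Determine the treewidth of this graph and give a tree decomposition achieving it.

Treewidth 3.
One optimal decomposition is:
Bags: B1 = {1, 2, 3, 6}  B2 = {1, 2, 5, 6}  B3 = {2, 3, 4, 6}
Tree: B1–B2, B1–B3

Every bag has size at most 4, so the width is 4 − 1 = 3 and tw(G) ≤ 3. Conversely, {1, 2, 3, 6} is a clique of size 4, and the vertices of any clique must share a bag in every tree decomposition; so some bag has ≥ 4 vertices and tw(G) ≥ 3. Hence tw(G) = 3 exactly.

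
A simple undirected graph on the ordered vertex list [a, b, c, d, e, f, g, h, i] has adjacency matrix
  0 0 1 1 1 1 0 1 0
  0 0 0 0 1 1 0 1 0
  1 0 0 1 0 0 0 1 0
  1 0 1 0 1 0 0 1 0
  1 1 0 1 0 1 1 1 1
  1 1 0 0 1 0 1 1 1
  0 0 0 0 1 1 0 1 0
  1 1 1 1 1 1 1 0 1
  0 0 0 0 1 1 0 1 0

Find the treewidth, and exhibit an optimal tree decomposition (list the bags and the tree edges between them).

Treewidth 3.
Bags: B1 = {a, e, f, h}  B2 = {b, e, f, h}  B3 = {a, d, e, h}  B4 = {e, f, h, i}  B5 = {e, f, g, h}  B6 = {a, c, d, h}
Tree: B1–B2, B1–B3, B1–B4, B4–B5, B3–B6

Every bag has size at most 4, so the width is 4 − 1 = 3 and tw(G) ≤ 3. On the other hand G contains the 4-clique {a, d, e, h}. A clique must lie in a single bag of any decomposition, so no decomposition can have width below 3. The upper and lower bounds meet at 3, so that is the treewidth.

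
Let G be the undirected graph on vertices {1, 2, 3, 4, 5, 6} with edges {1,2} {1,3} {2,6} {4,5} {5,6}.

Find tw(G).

A width-1 tree decomposition is:
Bags: B1 = {1, 3}  B2 = {1, 2}  B3 = {2, 6}  B4 = {5, 6}  B5 = {4, 5}
Tree: B1–B2, B2–B3, B3–B4, B4–B5
Every bag has size at most 2, so the width is 2 − 1 = 1 and tw(G) ≤ 1. Any graph with an edge has treewidth ≥ 1, and G has the edge 3–1. Hence tw(G) = 1 exactly.

1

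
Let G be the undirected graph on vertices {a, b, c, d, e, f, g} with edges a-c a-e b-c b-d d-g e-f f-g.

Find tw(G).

A width-2 tree decomposition is:
Bags: B1 = {b, c, d}  B2 = {c, d, g}  B3 = {c, f, g}  B4 = {c, e, f}  B5 = {a, c, e}
Tree: B1–B2, B2–B3, B3–B4, B4–B5
The largest bag has 3 vertices, giving width 2; this decomposition certifies tw(G) ≤ 2. Since c–b–d–g–f–e–a–c is a cycle in G, G is not acyclic. Forests are exactly the graphs of treewidth ≤ 1, so tw(G) ≥ 2. The upper and lower bounds meet at 2, so that is the treewidth.

2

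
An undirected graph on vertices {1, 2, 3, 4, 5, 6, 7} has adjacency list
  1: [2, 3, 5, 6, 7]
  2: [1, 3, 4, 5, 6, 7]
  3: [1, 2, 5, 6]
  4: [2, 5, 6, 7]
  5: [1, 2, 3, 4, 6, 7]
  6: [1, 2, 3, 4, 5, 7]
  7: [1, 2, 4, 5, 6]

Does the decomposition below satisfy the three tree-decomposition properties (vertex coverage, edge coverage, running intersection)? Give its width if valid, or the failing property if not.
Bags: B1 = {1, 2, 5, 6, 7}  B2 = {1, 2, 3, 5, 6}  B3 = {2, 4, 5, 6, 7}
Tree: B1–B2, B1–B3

Yes; width 4.

Checking the three conditions: (i) the bags cover all of {1, 2, 3, 4, 5, 6, 7}; (ii) for each edge, some bag contains both endpoints; (iii) the bags containing any fixed vertex form a subtree. All hold, so the decomposition is valid with width 5 − 1 = 4.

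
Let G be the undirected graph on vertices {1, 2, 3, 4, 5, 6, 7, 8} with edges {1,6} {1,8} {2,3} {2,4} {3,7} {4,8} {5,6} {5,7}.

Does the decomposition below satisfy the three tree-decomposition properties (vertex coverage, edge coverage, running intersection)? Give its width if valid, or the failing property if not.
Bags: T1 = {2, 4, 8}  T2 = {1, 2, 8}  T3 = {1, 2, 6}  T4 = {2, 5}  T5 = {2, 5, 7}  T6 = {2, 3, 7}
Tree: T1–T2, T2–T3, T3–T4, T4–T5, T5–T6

A tree decomposition must satisfy three properties: every vertex lies in some bag; for every edge, both endpoints lie together in some bag; and for every vertex, the bags containing it form a connected subtree. Here edge (6,5) lies in no bag, so the decomposition is invalid.

No — edge (6,5) lies in no bag.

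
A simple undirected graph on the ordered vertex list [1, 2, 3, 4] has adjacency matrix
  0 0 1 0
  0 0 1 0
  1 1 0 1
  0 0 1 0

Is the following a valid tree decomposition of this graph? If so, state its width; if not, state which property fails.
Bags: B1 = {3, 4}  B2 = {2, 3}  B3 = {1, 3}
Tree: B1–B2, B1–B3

Checking the three conditions: (i) the bags cover all of {1, 2, 3, 4}; (ii) for each edge, some bag contains both endpoints; (iii) the bags containing any fixed vertex form a subtree. All hold, so the decomposition is valid with width 2 − 1 = 1.

Yes; width 1.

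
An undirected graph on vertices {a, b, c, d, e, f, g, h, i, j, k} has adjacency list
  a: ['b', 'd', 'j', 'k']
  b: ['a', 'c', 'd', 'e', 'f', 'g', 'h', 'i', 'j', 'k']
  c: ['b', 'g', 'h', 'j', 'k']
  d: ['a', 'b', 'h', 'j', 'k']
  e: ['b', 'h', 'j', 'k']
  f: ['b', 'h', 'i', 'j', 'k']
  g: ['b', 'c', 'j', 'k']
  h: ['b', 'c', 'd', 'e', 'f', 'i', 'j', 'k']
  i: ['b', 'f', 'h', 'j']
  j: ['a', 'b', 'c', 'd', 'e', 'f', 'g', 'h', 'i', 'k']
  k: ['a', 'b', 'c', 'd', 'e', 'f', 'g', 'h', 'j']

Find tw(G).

A width-4 tree decomposition is:
Bags: B1 = {b, e, h, j, k}  B2 = {b, c, h, j, k}  B3 = {b, d, h, j, k}  B4 = {b, c, g, j, k}  B5 = {b, f, h, j, k}  B6 = {b, f, h, i, j}  B7 = {a, b, d, j, k}
Tree: B1–B2, B2–B3, B2–B4, B2–B5, B5–B6, B3–B7
Every bag has size at most 5, so the width is 5 − 1 = 4 and tw(G) ≤ 4. For the lower bound, the 5 vertices {b, c, g, j, k} are pairwise adjacent, and any tree decomposition puts a clique entirely inside one bag — forcing width ≥ 4. Hence tw(G) = 4 exactly.

4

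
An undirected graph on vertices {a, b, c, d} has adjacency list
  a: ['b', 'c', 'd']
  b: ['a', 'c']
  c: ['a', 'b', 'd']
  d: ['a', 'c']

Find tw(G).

2

A width-2 tree decomposition is:
Bags: B1 = {a, b, c}  B2 = {a, c, d}
Tree: B1–B2
Every bag has size at most 3, so the width is 3 − 1 = 2 and tw(G) ≤ 2. For the lower bound, the 3 vertices {a, c, d} are pairwise adjacent, and any tree decomposition puts a clique entirely inside one bag — forcing width ≥ 2. The upper and lower bounds meet at 2, so that is the treewidth.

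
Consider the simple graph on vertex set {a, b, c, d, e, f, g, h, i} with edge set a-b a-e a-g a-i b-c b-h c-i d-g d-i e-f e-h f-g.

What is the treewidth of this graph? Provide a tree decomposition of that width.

Treewidth 3.
Bags: B1 = {c, d, g, i}  B2 = {a, c, g, i}  B3 = {a, b, c, g}  B4 = {a, b, f, g}  B5 = {a, b, e, f}  B6 = {b, e, f, h}
Tree: B1–B2, B2–B3, B3–B4, B4–B5, B5–B6

The largest bag has 4 vertices, giving width 3; this decomposition certifies tw(G) ≤ 3. For the lower bound: the 4 vertex sets {c,d,i}, {g}, {a}, {b,e,f,h} are disjoint, each induces a connected subgraph, and every pair is joined by at least one edge of G. Contracting each set to a single vertex therefore yields K_{4} as a minor, and since treewidth is minor-monotone, tw(G) ≥ tw(K_{4}) = 3. Combining the bounds, tw(G) = 3.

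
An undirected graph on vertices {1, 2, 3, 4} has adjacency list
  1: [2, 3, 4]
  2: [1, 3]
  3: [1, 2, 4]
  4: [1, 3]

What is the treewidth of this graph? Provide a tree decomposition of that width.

Treewidth 2.
One such decomposition:
Bags: B1 = {1, 2, 3}  B2 = {1, 3, 4}
Tree: B1–B2

The largest bag has 3 vertices, giving width 2; this decomposition certifies tw(G) ≤ 2. Conversely, {1, 2, 3} is a clique of size 3, and the vertices of any clique must share a bag in every tree decomposition; so some bag has ≥ 3 vertices and tw(G) ≥ 2. Hence tw(G) = 2 exactly.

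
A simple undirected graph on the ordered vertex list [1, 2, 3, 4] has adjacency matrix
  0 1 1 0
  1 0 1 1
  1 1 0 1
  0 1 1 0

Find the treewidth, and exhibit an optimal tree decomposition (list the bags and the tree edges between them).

The largest bag has 3 vertices, giving width 2; this decomposition certifies tw(G) ≤ 2. For the lower bound, the 3 vertices {1, 2, 3} are pairwise adjacent, and any tree decomposition puts a clique entirely inside one bag — forcing width ≥ 2. Hence tw(G) = 2 exactly.

Treewidth 2.
One optimal decomposition is:
Bags: B1 = {1, 2, 3}  B2 = {2, 3, 4}
Tree: B1–B2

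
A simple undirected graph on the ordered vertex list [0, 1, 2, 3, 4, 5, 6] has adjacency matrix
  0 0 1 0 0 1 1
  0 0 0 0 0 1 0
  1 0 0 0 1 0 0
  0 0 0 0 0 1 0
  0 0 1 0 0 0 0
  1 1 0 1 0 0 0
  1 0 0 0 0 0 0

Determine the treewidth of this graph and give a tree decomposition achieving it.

Every bag has size at most 2, so the width is 2 − 1 = 1 and tw(G) ≤ 1. Since G has at least one edge (e.g. 5–0), it is not an edgeless graph, so tw(G) ≥ 1. Combining the bounds, tw(G) = 1.

Treewidth 1.
Bags: B1 = {0, 5}  B2 = {0, 6}  B3 = {0, 2}  B4 = {2, 4}  B5 = {3, 5}  B6 = {1, 5}
Tree: B1–B2, B2–B3, B3–B4, B1–B5, B1–B6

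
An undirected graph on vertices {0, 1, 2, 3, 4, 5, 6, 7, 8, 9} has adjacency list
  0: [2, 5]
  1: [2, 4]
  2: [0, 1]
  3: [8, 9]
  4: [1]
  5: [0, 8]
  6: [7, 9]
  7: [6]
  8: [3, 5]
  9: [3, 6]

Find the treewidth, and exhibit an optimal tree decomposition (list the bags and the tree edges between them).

Each bag holds 2 vertices, so the decomposition has width 1, which upper-bounds the treewidth. Since G has at least one edge (e.g. 7–6), it is not an edgeless graph, so tw(G) ≥ 1. Therefore the treewidth is 1.

Treewidth 1.
Bags: B1 = {6, 7}  B2 = {6, 9}  B3 = {3, 9}  B4 = {3, 8}  B5 = {5, 8}  B6 = {0, 5}  B7 = {0, 2}  B8 = {1, 2}  B9 = {1, 4}
Tree: B1–B2, B2–B3, B3–B4, B4–B5, B5–B6, B6–B7, B7–B8, B8–B9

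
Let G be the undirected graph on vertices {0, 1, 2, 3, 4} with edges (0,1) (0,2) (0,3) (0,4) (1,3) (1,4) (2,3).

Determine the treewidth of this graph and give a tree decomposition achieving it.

The largest bag has 3 vertices, giving width 2; this decomposition certifies tw(G) ≤ 2. On the other hand G contains the 3-clique {0, 1, 3}. A clique must lie in a single bag of any decomposition, so no decomposition can have width below 2. The upper and lower bounds meet at 2, so that is the treewidth.

Treewidth 2.
Bags: B1 = {0, 1, 3}  B2 = {0, 1, 4}  B3 = {0, 2, 3}
Tree: B1–B2, B1–B3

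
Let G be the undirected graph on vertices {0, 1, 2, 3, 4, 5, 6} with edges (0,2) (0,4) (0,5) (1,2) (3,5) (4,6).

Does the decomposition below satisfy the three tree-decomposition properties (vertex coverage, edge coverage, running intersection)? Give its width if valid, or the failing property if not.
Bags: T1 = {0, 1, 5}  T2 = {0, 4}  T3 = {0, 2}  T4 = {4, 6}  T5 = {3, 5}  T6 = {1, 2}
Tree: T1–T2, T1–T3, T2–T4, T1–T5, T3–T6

No — bags containing vertex 1 are not connected in the tree.

A tree decomposition must satisfy three properties: every vertex lies in some bag; for every edge, both endpoints lie together in some bag; and for every vertex, the bags containing it form a connected subtree. Here bags containing vertex 1 are not connected in the tree, so the decomposition is invalid.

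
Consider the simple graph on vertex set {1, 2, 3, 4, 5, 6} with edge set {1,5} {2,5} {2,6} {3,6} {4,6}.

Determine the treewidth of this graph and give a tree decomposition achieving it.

The largest bag has 2 vertices, giving width 1; this decomposition certifies tw(G) ≤ 1. Since G has at least one edge (e.g. 3–6), it is not an edgeless graph, so tw(G) ≥ 1. Therefore the treewidth is 1.

Treewidth 1.
Bags: B1 = {3, 6}  B2 = {2, 6}  B3 = {4, 6}  B4 = {2, 5}  B5 = {1, 5}
Tree: B1–B2, B2–B3, B2–B4, B4–B5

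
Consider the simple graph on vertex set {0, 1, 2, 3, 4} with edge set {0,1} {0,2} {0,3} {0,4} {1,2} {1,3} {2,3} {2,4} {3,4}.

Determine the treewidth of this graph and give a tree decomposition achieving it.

Treewidth 3.
One optimal decomposition is:
Bags: B1 = {0, 2, 3, 4}  B2 = {0, 1, 2, 3}
Tree: B1–B2

Each bag holds 4 vertices, so the decomposition has width 3, which upper-bounds the treewidth. For the lower bound, the 4 vertices {0, 1, 2, 3} are pairwise adjacent, and any tree decomposition puts a clique entirely inside one bag — forcing width ≥ 3. Hence tw(G) = 3 exactly.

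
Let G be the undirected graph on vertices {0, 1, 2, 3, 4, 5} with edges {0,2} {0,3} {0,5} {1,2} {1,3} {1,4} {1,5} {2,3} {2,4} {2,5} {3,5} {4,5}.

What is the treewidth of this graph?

3

A width-3 tree decomposition is:
Bags: B1 = {1, 2, 3, 5}  B2 = {0, 2, 3, 5}  B3 = {1, 2, 4, 5}
Tree: B1–B2, B1–B3
The largest bag has 4 vertices, giving width 3; this decomposition certifies tw(G) ≤ 3. Conversely, {0, 2, 3, 5} is a clique of size 4, and the vertices of any clique must share a bag in every tree decomposition; so some bag has ≥ 4 vertices and tw(G) ≥ 3. Hence tw(G) = 3 exactly.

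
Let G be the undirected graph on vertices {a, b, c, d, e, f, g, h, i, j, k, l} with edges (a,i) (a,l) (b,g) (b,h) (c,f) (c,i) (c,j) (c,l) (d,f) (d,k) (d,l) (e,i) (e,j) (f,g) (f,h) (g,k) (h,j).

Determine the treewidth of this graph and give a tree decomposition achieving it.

Treewidth 3.
One optimal decomposition is:
Bags: B1 = {b, d, g, k}  B2 = {b, d, f, g}  B3 = {b, d, f, h}  B4 = {d, f, h, l}  B5 = {c, f, h, l}  B6 = {c, h, j, l}  B7 = {a, c, j, l}  B8 = {a, c, i, j}  B9 = {a, e, i, j}
Tree: B1–B2, B2–B3, B3–B4, B4–B5, B5–B6, B6–B7, B7–B8, B8–B9

Each bag holds 4 vertices, so the decomposition has width 3, which upper-bounds the treewidth. For the lower bound: the 4 vertex sets {b,g,k}, {d}, {f}, {c,h,j,l} are disjoint, each induces a connected subgraph, and every pair is joined by at least one edge of G. Contracting each set to a single vertex therefore yields K_{4} as a minor, and since treewidth is minor-monotone, tw(G) ≥ tw(K_{4}) = 3. Therefore the treewidth is 3.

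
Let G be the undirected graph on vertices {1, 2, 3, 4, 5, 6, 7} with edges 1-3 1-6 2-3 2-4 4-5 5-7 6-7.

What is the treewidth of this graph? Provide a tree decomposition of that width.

Treewidth 2.
Bags: B1 = {1, 2, 3}  B2 = {1, 2, 6}  B3 = {2, 6, 7}  B4 = {2, 5, 7}  B5 = {2, 4, 5}
Tree: B1–B2, B2–B3, B3–B4, B4–B5

Each bag holds 3 vertices, so the decomposition has width 2, which upper-bounds the treewidth. Since 2–3–1–6–7–5–4–2 is a cycle in G, G is not acyclic. Forests are exactly the graphs of treewidth ≤ 1, so tw(G) ≥ 2. Therefore the treewidth is 2.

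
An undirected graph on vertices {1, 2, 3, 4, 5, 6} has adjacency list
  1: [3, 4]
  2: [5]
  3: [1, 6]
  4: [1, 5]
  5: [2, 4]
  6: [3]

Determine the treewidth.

1

A width-1 tree decomposition is:
Bags: B1 = {2, 5}  B2 = {4, 5}  B3 = {1, 4}  B4 = {1, 3}  B5 = {3, 6}
Tree: B1–B2, B2–B3, B3–B4, B4–B5
The largest bag has 2 vertices, giving width 1; this decomposition certifies tw(G) ≤ 1. Since G has at least one edge (e.g. 2–5), it is not an edgeless graph, so tw(G) ≥ 1. Therefore the treewidth is 1.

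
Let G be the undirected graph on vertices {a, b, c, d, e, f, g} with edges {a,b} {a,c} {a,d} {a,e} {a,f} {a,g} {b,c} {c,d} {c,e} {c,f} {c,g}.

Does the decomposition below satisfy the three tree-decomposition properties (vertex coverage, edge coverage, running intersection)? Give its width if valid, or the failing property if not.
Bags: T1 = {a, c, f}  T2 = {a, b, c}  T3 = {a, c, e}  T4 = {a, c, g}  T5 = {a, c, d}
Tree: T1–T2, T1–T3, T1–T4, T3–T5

Vertex coverage: the bags together contain {a, b, c, d, e, f, g}, the full vertex set. Edge coverage: each edge of G has both endpoints in at least one bag. Running intersection: for every vertex, the bags containing it form a connected subtree. All three properties hold, so this is a valid tree decomposition of width max|bag| − 1 = 2, and hence tw(G) ≤ 2.

Yes; width 2.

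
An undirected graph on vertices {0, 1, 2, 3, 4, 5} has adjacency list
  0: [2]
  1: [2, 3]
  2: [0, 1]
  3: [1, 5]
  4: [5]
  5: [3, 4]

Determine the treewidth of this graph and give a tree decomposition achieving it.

Each bag holds 2 vertices, so the decomposition has width 1, which upper-bounds the treewidth. Any graph with an edge has treewidth ≥ 1, and G has the edge 0–2. The upper and lower bounds meet at 1, so that is the treewidth.

Treewidth 1.
One such decomposition:
Bags: B1 = {0, 2}  B2 = {1, 2}  B3 = {1, 3}  B4 = {3, 5}  B5 = {4, 5}
Tree: B1–B2, B2–B3, B3–B4, B4–B5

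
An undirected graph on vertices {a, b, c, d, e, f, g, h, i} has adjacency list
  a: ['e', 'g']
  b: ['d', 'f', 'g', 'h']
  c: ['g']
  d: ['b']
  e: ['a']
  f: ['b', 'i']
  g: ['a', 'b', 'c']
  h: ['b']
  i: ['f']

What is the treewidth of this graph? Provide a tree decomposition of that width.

The largest bag has 2 vertices, giving width 1; this decomposition certifies tw(G) ≤ 1. Since G has at least one edge (e.g. g–a), it is not an edgeless graph, so tw(G) ≥ 1. Therefore the treewidth is 1.

Treewidth 1.
One such decomposition:
Bags: B1 = {a, g}  B2 = {b, g}  B3 = {b, d}  B4 = {b, h}  B5 = {a, e}  B6 = {c, g}  B7 = {b, f}  B8 = {f, i}
Tree: B1–B2, B2–B3, B3–B4, B1–B5, B2–B6, B2–B7, B7–B8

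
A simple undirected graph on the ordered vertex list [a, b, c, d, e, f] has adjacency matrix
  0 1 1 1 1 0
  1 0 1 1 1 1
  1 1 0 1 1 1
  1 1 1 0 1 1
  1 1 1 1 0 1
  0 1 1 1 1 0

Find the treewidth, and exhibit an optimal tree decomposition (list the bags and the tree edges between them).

The largest bag has 5 vertices, giving width 4; this decomposition certifies tw(G) ≤ 4. On the other hand G contains the 5-clique {b, c, d, e, f}. A clique must lie in a single bag of any decomposition, so no decomposition can have width below 4. Combining the bounds, tw(G) = 4.

Treewidth 4.
One optimal decomposition is:
Bags: B1 = {a, b, c, d, e}  B2 = {b, c, d, e, f}
Tree: B1–B2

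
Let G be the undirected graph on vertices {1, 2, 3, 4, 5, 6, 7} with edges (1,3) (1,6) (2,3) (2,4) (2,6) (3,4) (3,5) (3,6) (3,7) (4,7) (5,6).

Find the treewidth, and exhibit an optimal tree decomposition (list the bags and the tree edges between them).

Treewidth 2.
One optimal decomposition is:
Bags: B1 = {2, 3, 4}  B2 = {2, 3, 6}  B3 = {3, 4, 7}  B4 = {1, 3, 6}  B5 = {3, 5, 6}
Tree: B1–B2, B1–B3, B2–B4, B4–B5

The largest bag has 3 vertices, giving width 2; this decomposition certifies tw(G) ≤ 2. On the other hand G contains the 3-clique {2, 3, 4}. A clique must lie in a single bag of any decomposition, so no decomposition can have width below 2. Therefore the treewidth is 2.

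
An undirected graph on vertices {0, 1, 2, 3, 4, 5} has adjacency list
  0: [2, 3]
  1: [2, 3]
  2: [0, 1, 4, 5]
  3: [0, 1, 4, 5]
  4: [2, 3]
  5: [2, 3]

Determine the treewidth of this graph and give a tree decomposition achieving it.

The largest bag has 3 vertices, giving width 2; this decomposition certifies tw(G) ≤ 2. For the lower bound, G contains the cycle 4–2–0–3–4, so G is not a forest; only forests have treewidth ≤ 1, hence tw(G) ≥ 2. The upper and lower bounds meet at 2, so that is the treewidth.

Treewidth 2.
One such decomposition:
Bags: B1 = {2, 3, 4}  B2 = {0, 2, 3}  B3 = {1, 2, 3}  B4 = {2, 3, 5}
Tree: B1–B2, B2–B3, B3–B4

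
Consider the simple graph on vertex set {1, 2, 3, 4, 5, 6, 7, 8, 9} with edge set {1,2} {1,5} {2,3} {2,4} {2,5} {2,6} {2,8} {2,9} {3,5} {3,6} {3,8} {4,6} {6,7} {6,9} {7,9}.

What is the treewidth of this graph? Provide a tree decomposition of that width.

Treewidth 2.
One optimal decomposition is:
Bags: B1 = {2, 3, 5}  B2 = {2, 3, 6}  B3 = {2, 6, 9}  B4 = {6, 7, 9}  B5 = {1, 2, 5}  B6 = {2, 4, 6}  B7 = {2, 3, 8}
Tree: B1–B2, B2–B3, B3–B4, B1–B5, B3–B6, B1–B7

Each bag holds 3 vertices, so the decomposition has width 2, which upper-bounds the treewidth. On the other hand G contains the 3-clique {1, 2, 5}. A clique must lie in a single bag of any decomposition, so no decomposition can have width below 2. Therefore the treewidth is 2.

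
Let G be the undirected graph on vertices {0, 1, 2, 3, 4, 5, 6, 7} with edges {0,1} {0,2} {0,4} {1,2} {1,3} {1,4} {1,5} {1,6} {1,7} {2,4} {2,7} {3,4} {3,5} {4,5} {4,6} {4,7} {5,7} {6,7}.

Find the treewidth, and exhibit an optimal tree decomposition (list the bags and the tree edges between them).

Treewidth 3.
One such decomposition:
Bags: B1 = {1, 2, 4, 7}  B2 = {1, 4, 5, 7}  B3 = {1, 4, 6, 7}  B4 = {1, 3, 4, 5}  B5 = {0, 1, 2, 4}
Tree: B1–B2, B2–B3, B2–B4, B1–B5

Each bag holds 4 vertices, so the decomposition has width 3, which upper-bounds the treewidth. For the lower bound, the 4 vertices {0, 1, 2, 4} are pairwise adjacent, and any tree decomposition puts a clique entirely inside one bag — forcing width ≥ 3. Therefore the treewidth is 3.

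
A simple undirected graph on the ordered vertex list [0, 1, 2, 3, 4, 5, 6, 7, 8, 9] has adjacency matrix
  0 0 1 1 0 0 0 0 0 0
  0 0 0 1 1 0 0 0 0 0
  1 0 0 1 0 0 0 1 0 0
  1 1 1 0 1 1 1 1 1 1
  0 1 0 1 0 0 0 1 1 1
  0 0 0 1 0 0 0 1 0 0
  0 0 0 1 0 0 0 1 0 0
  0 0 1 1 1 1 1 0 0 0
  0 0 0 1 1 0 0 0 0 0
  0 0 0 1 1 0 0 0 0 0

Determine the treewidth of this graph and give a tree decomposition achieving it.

Treewidth 2.
One such decomposition:
Bags: B1 = {3, 4, 7}  B2 = {3, 5, 7}  B3 = {3, 4, 8}  B4 = {2, 3, 7}  B5 = {0, 2, 3}  B6 = {1, 3, 4}  B7 = {3, 6, 7}  B8 = {3, 4, 9}
Tree: B1–B2, B1–B3, B2–B4, B4–B5, B3–B6, B2–B7, B6–B8

The largest bag has 3 vertices, giving width 2; this decomposition certifies tw(G) ≤ 2. Conversely, {0, 2, 3} is a clique of size 3, and the vertices of any clique must share a bag in every tree decomposition; so some bag has ≥ 3 vertices and tw(G) ≥ 2. The upper and lower bounds meet at 2, so that is the treewidth.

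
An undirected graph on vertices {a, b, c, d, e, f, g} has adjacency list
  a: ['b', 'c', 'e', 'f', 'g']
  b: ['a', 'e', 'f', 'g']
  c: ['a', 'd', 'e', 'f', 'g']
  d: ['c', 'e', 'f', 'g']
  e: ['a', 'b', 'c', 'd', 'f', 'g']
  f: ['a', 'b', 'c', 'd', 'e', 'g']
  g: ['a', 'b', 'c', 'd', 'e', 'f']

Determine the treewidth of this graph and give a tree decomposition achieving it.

Treewidth 4.
One such decomposition:
Bags: B1 = {a, c, e, f, g}  B2 = {a, b, e, f, g}  B3 = {c, d, e, f, g}
Tree: B1–B2, B1–B3

Every bag has size at most 5, so the width is 5 − 1 = 4 and tw(G) ≤ 4. On the other hand G contains the 5-clique {c, d, e, f, g}. A clique must lie in a single bag of any decomposition, so no decomposition can have width below 4. Therefore the treewidth is 4.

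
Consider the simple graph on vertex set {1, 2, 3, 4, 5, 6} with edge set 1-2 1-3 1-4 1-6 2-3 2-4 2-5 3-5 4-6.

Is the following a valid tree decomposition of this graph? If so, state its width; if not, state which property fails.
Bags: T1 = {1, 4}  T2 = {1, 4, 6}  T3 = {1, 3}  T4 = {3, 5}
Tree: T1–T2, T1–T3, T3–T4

A tree decomposition must satisfy three properties: every vertex lies in some bag; for every edge, both endpoints lie together in some bag; and for every vertex, the bags containing it form a connected subtree. Here vertex 2 appears in no bag, so the decomposition is invalid.

No — vertex 2 appears in no bag.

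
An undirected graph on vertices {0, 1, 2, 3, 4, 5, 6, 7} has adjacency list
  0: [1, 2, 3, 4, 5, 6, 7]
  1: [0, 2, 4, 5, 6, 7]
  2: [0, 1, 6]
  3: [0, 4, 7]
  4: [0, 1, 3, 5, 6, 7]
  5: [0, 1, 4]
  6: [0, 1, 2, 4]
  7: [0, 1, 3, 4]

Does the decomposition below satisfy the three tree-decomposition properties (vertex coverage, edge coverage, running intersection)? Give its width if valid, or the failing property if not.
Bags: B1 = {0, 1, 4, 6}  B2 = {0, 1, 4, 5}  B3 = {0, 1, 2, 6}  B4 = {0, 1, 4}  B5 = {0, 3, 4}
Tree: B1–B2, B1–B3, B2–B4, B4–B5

No — vertex 7 appears in no bag.

A tree decomposition must satisfy three properties: every vertex lies in some bag; for every edge, both endpoints lie together in some bag; and for every vertex, the bags containing it form a connected subtree. Here vertex 7 appears in no bag, so the decomposition is invalid.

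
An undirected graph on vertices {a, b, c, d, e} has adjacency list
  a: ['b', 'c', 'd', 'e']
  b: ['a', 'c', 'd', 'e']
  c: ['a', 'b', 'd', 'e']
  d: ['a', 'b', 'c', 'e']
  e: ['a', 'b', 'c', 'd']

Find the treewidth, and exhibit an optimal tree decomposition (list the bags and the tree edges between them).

Treewidth 4.
One such decomposition:
Bags: B1 = {a, b, c, d, e}
Tree: (single bag)

With just one bag of size 5, the width is 5 − 1 = 4, so tw(G) ≤ 4. For the lower bound, the 5 vertices {a, b, c, d, e} are pairwise adjacent, and any tree decomposition puts a clique entirely inside one bag — forcing width ≥ 4. Therefore the treewidth is 4.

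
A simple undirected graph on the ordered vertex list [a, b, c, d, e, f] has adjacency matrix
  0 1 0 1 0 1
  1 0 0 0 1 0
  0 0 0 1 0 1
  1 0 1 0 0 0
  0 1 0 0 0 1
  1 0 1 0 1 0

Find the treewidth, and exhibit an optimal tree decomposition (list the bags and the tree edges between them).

Treewidth 2.
One such decomposition:
Bags: B1 = {a, c, d}  B2 = {a, c, f}  B3 = {a, b, f}  B4 = {b, e, f}
Tree: B1–B2, B2–B3, B3–B4

Each bag holds 3 vertices, so the decomposition has width 2, which upper-bounds the treewidth. The edges d–c–f–a–d form a cycle, so G is not a tree and its treewidth is at least 2. Hence tw(G) = 2 exactly.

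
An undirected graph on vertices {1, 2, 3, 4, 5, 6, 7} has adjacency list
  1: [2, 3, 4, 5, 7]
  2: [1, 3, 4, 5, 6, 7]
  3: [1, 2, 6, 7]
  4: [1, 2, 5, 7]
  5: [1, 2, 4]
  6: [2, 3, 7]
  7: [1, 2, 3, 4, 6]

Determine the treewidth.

3

A width-3 tree decomposition is:
Bags: B1 = {1, 2, 4, 7}  B2 = {1, 2, 3, 7}  B3 = {2, 3, 6, 7}  B4 = {1, 2, 4, 5}
Tree: B1–B2, B2–B3, B1–B4
Each bag holds 4 vertices, so the decomposition has width 3, which upper-bounds the treewidth. On the other hand G contains the 4-clique {1, 2, 3, 7}. A clique must lie in a single bag of any decomposition, so no decomposition can have width below 3. Therefore the treewidth is 3.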